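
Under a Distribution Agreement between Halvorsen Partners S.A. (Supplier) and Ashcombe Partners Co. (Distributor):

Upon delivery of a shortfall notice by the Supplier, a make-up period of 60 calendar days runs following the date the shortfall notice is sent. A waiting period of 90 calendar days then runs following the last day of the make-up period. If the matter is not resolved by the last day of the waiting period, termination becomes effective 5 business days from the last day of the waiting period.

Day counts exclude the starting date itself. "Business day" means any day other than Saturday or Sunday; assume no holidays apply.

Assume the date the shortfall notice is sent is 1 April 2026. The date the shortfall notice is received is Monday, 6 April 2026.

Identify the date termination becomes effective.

4 September 2026

The last day of the make-up period: 60 calendar days after 1 April 2026 is 31 May 2026.
Adding 90 calendar days to 31 May 2026 gives 29 August 2026, which is the last day of the waiting period.
The date termination becomes effective: 5 business days after Saturday, 29 August 2026, skipping weekends — Aug 31, Sep 1, Sep 2, Sep 3, Sep 4 — lands on Friday, 4 September 2026.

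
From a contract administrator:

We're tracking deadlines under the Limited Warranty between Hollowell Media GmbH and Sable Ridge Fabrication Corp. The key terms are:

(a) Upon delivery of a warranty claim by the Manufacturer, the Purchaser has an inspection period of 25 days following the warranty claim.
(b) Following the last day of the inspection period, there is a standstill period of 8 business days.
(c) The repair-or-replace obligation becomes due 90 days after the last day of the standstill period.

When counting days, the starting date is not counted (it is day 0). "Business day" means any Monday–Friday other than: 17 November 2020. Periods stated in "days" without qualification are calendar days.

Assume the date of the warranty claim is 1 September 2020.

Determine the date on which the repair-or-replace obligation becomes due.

The last day of the inspection period: 25 calendar days after 1 September 2020 is 26 September 2020.
The last day of the standstill period: 8 business days after Saturday, 26 September 2020, skipping weekends — Sep 28, Sep 29, Sep 30, Oct 1, Oct 2, Oct 5, Oct 6, Oct 7 — lands on Wednesday, 7 October 2020.
Adding 90 calendar days to 7 October 2020 gives 5 January 2021, which is the date on which the repair-or-replace obligation becomes due.

5 January 2021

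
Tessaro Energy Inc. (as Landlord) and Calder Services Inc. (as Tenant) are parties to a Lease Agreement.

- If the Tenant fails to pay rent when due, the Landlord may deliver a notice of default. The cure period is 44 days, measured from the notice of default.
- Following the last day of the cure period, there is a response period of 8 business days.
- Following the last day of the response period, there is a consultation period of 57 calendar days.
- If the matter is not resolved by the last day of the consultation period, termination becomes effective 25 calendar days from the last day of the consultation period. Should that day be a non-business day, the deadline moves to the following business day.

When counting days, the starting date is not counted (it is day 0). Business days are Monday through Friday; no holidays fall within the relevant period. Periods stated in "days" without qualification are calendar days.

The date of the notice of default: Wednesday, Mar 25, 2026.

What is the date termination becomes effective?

Aug 10, 2026

Adding 44 calendar days to Mar 25, 2026 gives May 8, 2026, which is the last day of the cure period.
From Friday, May 8, 2026, 8 business days (May 11, May 12, May 13, May 14, May 15, May 18, May 19, May 20, skipping weekends) brings us to Wednesday, May 20, 2026, which is the last day of the response period.
Adding 57 calendar days to May 20, 2026 gives Jul 16, 2026, which is the last day of the consultation period.
The date termination becomes effective: Jul 16, 2026 + 25 days = Aug 10, 2026. Aug 10, 2026 is a Monday, so no roll-forward applies.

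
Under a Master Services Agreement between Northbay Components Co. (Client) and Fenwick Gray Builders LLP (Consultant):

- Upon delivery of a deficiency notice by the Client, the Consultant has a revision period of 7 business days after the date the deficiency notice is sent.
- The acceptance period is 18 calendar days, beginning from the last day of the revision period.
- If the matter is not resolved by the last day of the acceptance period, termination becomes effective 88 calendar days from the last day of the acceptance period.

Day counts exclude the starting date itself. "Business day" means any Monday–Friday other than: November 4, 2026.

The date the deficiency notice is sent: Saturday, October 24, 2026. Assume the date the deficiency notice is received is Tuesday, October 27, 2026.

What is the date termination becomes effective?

February 17, 2027

The last day of the revision period: counting 7 business days from Saturday, October 24, 2026 (Oct 26, Oct 27, Oct 28, Oct 29, Oct 30, Nov 2, Nov 3, skipping weekends) reaches Tuesday, November 3, 2026.
The last day of the acceptance period: 18 calendar days after November 3, 2026 is November 21, 2026.
Adding 88 calendar days to November 21, 2026 gives February 17, 2027, which is the date termination becomes effective.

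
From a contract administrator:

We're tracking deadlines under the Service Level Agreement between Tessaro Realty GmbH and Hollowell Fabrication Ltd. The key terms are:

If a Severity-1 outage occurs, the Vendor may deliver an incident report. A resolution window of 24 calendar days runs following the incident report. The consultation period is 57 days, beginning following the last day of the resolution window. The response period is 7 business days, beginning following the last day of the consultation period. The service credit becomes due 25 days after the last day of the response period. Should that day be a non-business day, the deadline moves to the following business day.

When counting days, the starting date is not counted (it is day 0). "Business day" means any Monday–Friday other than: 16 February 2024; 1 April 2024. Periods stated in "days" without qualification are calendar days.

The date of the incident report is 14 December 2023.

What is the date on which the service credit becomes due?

8 April 2024

The last day of the resolution window: 14 December 2023 + 24 days = 7 January 2024.
Adding 57 calendar days to 7 January 2024 gives 4 March 2024, which is the last day of the consultation period.
The last day of the response period: 7 business days after Monday, 4 March 2024, skipping weekends — Mar 5, Mar 6, Mar 7, Mar 8, Mar 11, Mar 12, Mar 13 — lands on Wednesday, 13 March 2024.
Adding 25 calendar days to 13 March 2024 gives 7 April 2024, which is the date on which the service credit becomes due. That falls on a Sunday, so it rolls to the next business day, Monday, 8 April 2024.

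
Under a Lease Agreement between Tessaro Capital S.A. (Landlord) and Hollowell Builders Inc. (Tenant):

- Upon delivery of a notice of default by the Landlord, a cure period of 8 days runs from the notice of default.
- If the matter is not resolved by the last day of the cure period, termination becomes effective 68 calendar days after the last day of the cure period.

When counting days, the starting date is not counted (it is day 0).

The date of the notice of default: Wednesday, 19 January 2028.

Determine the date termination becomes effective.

4 April 2028

Adding 8 calendar days to 19 January 2028 gives 27 January 2028, which is the last day of the cure period.
Adding 68 calendar days to 27 January 2028 gives 4 April 2028, which is the date termination becomes effective.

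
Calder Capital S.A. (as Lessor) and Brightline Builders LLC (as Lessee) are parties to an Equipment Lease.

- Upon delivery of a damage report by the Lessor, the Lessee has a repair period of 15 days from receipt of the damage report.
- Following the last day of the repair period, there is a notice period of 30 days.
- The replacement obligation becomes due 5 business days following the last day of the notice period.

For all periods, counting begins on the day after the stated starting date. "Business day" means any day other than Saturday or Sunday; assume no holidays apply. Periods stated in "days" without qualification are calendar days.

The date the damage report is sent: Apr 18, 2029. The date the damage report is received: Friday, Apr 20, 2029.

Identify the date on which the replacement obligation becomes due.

The last day of the repair period: Apr 20, 2029 + 15 days = May 5, 2029.
The last day of the notice period: 30 calendar days after May 5, 2029 is Jun 4, 2029.
From Monday, Jun 4, 2029, 5 business days (Jun 5, Jun 6, Jun 7, Jun 8, Jun 11, skipping weekends) brings us to Monday, Jun 11, 2029, which is the date on which the replacement obligation becomes due.

Jun 11, 2029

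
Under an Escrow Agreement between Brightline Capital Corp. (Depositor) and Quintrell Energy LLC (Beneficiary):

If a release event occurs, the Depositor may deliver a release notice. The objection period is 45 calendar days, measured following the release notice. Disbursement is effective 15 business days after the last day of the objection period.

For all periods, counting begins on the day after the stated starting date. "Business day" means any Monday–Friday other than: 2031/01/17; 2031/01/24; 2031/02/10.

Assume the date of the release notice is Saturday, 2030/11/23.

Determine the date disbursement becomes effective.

The last day of the objection period: 45 calendar days after 2030/11/23 is 2031/01/07.
From Tuesday, 2031/01/07, 15 business days (Jan 8, Jan 9, Jan 10, Jan 13, …, Jan 28, Jan 29, Jan 30, skipping weekends and the listed holidays on Jan 17, Jan 24) brings us to Thursday, 2031/01/30, which is the date disbursement becomes effective.

2031/01/30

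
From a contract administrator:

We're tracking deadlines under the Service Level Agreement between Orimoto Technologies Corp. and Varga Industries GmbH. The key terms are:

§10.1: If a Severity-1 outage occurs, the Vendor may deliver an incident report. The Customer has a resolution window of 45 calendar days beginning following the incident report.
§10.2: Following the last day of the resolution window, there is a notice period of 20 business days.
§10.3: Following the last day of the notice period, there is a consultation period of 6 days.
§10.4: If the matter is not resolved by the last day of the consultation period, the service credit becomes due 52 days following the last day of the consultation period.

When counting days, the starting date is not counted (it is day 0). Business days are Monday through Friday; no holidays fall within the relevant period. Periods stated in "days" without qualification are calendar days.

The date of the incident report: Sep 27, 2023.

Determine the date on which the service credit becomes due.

Feb 4, 2024

The last day of the resolution window: 45 calendar days after Sep 27, 2023 is Nov 11, 2023.
From Saturday, Nov 11, 2023, 20 business days (Nov 13, Nov 14, Nov 15, Nov 16, …, Dec 6, Dec 7, Dec 8, skipping weekends) brings us to Friday, Dec 8, 2023, which is the last day of the notice period.
The last day of the consultation period: Dec 8, 2023 + 6 days = Dec 14, 2023.
The date on which the service credit becomes due: 52 calendar days after Dec 14, 2023 is Feb 4, 2024.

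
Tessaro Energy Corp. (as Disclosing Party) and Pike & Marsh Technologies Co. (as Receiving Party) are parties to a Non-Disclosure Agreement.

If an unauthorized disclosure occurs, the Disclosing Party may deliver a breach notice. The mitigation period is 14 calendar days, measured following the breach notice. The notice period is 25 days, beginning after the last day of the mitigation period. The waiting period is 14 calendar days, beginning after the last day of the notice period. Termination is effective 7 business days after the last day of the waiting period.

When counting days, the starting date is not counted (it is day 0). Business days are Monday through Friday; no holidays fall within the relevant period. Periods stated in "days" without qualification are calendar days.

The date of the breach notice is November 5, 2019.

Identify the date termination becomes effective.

January 7, 2020

Adding 14 calendar days to November 5, 2019 gives November 19, 2019, which is the last day of the mitigation period.
The last day of the notice period: November 19, 2019 + 25 days = December 14, 2019.
The last day of the waiting period: December 14, 2019 + 14 days = December 28, 2019.
From Saturday, December 28, 2019, 7 business days (Dec 30, Dec 31, Jan 1, Jan 2, Jan 3, Jan 6, Jan 7, skipping weekends) brings us to Tuesday, January 7, 2020, which is the date termination becomes effective.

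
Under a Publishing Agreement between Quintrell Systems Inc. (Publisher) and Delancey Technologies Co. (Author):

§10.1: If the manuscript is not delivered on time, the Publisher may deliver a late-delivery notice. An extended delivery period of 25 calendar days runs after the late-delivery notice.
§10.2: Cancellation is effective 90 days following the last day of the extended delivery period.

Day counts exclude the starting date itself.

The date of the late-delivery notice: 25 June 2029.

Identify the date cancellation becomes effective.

18 October 2029

Adding 25 calendar days to 25 June 2029 gives 20 July 2029, which is the last day of the extended delivery period.
Adding 90 calendar days to 20 July 2029 gives 18 October 2029, which is the date cancellation becomes effective.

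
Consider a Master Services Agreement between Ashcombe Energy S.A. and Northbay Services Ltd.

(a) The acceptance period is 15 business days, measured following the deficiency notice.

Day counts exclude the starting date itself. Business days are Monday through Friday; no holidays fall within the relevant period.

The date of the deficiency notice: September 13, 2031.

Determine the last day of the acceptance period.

October 3, 2031

From Saturday, September 13, 2031, 15 business days (Sep 15, Sep 16, Sep 17, Sep 18, …, Oct 1, Oct 2, Oct 3, skipping weekends) brings us to Friday, October 3, 2031, which is the last day of the acceptance period.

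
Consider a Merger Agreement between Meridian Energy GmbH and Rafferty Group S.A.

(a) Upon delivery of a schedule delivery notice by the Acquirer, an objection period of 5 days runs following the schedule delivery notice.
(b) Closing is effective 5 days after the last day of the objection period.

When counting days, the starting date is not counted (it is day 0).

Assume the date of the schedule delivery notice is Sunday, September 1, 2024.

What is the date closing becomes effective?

The last day of the objection period: September 1, 2024 + 5 days = September 6, 2024.
The date closing becomes effective: 5 calendar days after September 6, 2024 is September 11, 2024.

September 11, 2024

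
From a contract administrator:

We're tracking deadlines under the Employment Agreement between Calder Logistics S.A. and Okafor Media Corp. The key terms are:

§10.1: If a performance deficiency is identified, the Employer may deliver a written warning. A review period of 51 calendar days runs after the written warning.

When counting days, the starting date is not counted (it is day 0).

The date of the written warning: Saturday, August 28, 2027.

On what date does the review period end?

October 18, 2027

The last day of the review period: 51 calendar days after August 28, 2027 is October 18, 2027.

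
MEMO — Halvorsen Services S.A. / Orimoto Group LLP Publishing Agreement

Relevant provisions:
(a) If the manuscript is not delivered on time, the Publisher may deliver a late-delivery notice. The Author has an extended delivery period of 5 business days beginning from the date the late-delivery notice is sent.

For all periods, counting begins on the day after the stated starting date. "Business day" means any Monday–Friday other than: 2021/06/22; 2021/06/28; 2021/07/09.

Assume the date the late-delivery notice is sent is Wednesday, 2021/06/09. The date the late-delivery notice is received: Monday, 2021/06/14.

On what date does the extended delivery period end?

2021/06/16

From Wednesday, 2021/06/09, 5 business days (Jun 10, Jun 11, Jun 14, Jun 15, Jun 16, skipping weekends) brings us to Wednesday, 2021/06/16, which is the last day of the extended delivery period.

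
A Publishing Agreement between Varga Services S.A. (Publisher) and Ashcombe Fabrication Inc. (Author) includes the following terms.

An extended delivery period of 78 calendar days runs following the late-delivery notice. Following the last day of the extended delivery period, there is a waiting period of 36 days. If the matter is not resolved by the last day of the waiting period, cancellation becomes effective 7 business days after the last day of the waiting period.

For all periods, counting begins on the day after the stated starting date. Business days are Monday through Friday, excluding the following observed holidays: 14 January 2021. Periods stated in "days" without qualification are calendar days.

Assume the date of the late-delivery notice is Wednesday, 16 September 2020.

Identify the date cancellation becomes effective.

The last day of the extended delivery period: 78 calendar days after 16 September 2020 is 3 December 2020.
The last day of the waiting period: 3 December 2020 + 36 days = 8 January 2021.
From Friday, 8 January 2021, 7 business days (Jan 11, Jan 12, Jan 13, Jan 15, Jan 18, Jan 19, Jan 20, skipping weekends and the listed holiday on Jan 14) brings us to Wednesday, 20 January 2021, which is the date cancellation becomes effective.

20 January 2021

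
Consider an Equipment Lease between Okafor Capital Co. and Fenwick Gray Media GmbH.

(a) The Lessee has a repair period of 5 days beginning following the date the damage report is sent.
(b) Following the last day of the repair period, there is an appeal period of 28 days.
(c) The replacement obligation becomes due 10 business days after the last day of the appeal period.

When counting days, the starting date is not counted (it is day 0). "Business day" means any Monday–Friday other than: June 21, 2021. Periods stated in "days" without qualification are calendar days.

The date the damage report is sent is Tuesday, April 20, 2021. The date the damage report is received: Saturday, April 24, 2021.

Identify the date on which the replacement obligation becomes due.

The last day of the repair period: 5 calendar days after April 20, 2021 is April 25, 2021.
The last day of the appeal period: April 25, 2021 + 28 days = May 23, 2021.
The date on which the replacement obligation becomes due: 10 business days after Sunday, May 23, 2021, skipping weekends — May 24, May 25, May 26, May 27, May 28, May 31, Jun 1, Jun 2, Jun 3, Jun 4 — lands on Friday, June 4, 2021.

June 4, 2021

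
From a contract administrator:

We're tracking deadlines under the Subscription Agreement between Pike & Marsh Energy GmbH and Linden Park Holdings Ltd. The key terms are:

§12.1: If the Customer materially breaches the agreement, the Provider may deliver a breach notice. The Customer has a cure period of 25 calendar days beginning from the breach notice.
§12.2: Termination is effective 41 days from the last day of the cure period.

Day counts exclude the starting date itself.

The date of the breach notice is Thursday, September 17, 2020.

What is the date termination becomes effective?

The last day of the cure period: September 17, 2020 + 25 days = October 12, 2020.
The date termination becomes effective: 41 calendar days after October 12, 2020 is November 22, 2020.

November 22, 2020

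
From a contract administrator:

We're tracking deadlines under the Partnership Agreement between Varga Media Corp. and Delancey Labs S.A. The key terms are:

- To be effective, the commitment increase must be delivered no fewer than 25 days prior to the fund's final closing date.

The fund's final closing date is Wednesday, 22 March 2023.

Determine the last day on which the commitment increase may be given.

22 March 2023 minus 25 days is 25 February 2023.

25 February 2023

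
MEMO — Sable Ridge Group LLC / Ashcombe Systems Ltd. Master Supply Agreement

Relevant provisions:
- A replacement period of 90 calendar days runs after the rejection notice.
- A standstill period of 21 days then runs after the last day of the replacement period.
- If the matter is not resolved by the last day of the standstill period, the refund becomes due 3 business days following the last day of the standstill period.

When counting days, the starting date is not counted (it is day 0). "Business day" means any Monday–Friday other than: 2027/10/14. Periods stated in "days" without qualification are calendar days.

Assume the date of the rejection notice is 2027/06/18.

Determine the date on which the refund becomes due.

The last day of the replacement period: 90 calendar days after 2027/06/18 is 2027/09/16.
The last day of the standstill period: 21 calendar days after 2027/09/16 is 2027/10/07.
The date on which the refund becomes due: counting 3 business days from Thursday, 2027/10/07 (Oct 8, Oct 11, Oct 12, skipping weekends) reaches Tuesday, 2027/10/12.

2027/10/12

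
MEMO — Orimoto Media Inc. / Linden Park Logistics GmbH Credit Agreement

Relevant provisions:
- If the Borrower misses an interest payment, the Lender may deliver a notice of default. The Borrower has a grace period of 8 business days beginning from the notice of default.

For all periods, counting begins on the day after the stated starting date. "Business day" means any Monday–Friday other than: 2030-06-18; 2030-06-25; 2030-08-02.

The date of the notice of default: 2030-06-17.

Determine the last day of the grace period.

2030-07-01

From Monday, 2030-06-17, 8 business days (Jun 19, Jun 20, Jun 21, Jun 24, Jun 26, Jun 27, Jun 28, Jul 1, skipping weekends and the listed holidays on Jun 18, Jun 25) brings us to Monday, 2030-07-01, which is the last day of the grace period.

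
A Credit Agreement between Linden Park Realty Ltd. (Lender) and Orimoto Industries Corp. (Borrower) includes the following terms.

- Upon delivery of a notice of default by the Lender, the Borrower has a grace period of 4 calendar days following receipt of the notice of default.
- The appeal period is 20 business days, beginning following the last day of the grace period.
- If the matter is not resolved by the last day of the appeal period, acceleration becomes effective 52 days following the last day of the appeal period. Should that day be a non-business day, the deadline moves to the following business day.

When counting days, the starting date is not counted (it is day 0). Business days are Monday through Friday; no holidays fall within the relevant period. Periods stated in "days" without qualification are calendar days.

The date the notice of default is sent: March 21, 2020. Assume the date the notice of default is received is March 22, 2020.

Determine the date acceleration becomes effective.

June 15, 2020

The last day of the grace period: March 22, 2020 + 4 days = March 26, 2020.
The last day of the appeal period: 20 business days after Thursday, March 26, 2020, skipping weekends — Mar 27, Mar 30, Mar 31, Apr 1, …, Apr 21, Apr 22, Apr 23 — lands on Thursday, April 23, 2020.
Adding 52 calendar days to April 23, 2020 gives June 14, 2020, which is the date acceleration becomes effective. That falls on a Sunday, so it rolls to the next business day, Monday, June 15, 2020.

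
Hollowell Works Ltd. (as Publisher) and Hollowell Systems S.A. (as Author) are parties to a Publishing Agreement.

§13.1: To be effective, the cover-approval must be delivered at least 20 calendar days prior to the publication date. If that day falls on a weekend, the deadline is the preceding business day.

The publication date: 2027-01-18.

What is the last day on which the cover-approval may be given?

2026-12-29

2027-01-18 minus 20 days is 2026-12-29. That is a Tuesday, so no adjustment is needed.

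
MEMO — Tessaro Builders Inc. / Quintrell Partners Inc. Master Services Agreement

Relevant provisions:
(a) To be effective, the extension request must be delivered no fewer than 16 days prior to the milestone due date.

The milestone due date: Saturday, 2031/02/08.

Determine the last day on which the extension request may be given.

2031/01/23

Counting back 16 calendar days from 2031/02/08 gives 2031/01/23.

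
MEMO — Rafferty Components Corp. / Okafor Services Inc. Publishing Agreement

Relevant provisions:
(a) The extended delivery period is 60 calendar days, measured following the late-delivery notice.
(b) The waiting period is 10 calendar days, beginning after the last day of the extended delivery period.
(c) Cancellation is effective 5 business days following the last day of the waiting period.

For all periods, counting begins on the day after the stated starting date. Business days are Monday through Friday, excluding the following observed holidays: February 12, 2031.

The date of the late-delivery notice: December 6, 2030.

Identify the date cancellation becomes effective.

February 21, 2031

The last day of the extended delivery period: 60 calendar days after December 6, 2030 is February 4, 2031.
The last day of the waiting period: February 4, 2031 + 10 days = February 14, 2031.
The date cancellation becomes effective: 5 business days after Friday, February 14, 2031, skipping weekends — Feb 17, Feb 18, Feb 19, Feb 20, Feb 21 — lands on Friday, February 21, 2031.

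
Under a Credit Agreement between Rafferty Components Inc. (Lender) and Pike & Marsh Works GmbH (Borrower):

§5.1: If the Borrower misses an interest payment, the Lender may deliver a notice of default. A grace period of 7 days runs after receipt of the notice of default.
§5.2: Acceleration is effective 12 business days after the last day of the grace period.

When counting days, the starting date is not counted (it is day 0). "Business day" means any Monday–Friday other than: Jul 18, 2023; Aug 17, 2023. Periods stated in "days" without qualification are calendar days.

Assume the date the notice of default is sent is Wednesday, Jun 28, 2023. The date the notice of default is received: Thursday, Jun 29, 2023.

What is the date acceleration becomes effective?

The last day of the grace period: 7 calendar days after Jun 29, 2023 is Jul 6, 2023.
The date acceleration becomes effective: 12 business days after Thursday, Jul 6, 2023, skipping weekends and the listed holiday on Jul 18 — Jul 7, Jul 10, Jul 11, Jul 12, …, Jul 21, Jul 24, Jul 25 — lands on Tuesday, Jul 25, 2023.

Jul 25, 2023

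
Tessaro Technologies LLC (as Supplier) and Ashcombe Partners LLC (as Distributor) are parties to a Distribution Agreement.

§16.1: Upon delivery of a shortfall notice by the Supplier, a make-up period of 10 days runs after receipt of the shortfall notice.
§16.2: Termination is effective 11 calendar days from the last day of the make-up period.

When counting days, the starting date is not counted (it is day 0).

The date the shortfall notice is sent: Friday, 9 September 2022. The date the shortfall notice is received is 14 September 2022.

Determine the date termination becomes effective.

5 October 2022

The last day of the make-up period: 14 September 2022 + 10 days = 24 September 2022.
Adding 11 calendar days to 24 September 2022 gives 5 October 2022, which is the date termination becomes effective.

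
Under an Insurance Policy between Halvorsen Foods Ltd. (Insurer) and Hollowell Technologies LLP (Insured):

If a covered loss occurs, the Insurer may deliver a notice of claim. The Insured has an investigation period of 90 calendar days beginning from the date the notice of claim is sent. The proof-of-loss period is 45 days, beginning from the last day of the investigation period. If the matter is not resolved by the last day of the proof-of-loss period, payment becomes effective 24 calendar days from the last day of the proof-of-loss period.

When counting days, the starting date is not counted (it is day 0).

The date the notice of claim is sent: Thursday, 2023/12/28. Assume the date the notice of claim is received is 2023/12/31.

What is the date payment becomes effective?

2024/06/04

The last day of the investigation period: 90 calendar days after 2023/12/28 is 2024/03/27.
Adding 45 calendar days to 2024/03/27 gives 2024/05/11, which is the last day of the proof-of-loss period.
The date payment becomes effective: 24 calendar days after 2024/05/11 is 2024/06/04.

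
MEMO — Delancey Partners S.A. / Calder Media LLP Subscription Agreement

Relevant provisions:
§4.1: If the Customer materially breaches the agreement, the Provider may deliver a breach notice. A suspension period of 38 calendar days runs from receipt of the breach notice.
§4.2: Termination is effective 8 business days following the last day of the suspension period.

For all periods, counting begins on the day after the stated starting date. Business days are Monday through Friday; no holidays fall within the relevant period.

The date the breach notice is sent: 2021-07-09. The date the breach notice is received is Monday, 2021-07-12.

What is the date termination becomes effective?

2021-08-31

The last day of the suspension period: 38 calendar days after 2021-07-12 is 2021-08-19.
From Thursday, 2021-08-19, 8 business days (Aug 20, Aug 23, Aug 24, Aug 25, Aug 26, Aug 27, Aug 30, Aug 31, skipping weekends) brings us to Tuesday, 2021-08-31, which is the date termination becomes effective.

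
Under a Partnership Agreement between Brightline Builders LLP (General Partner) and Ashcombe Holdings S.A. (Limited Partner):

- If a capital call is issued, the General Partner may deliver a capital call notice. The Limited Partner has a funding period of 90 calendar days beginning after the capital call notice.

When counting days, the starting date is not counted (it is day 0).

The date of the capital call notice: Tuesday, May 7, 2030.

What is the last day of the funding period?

The last day of the funding period: May 7, 2030 + 90 days = Aug 5, 2030.

Aug 5, 2030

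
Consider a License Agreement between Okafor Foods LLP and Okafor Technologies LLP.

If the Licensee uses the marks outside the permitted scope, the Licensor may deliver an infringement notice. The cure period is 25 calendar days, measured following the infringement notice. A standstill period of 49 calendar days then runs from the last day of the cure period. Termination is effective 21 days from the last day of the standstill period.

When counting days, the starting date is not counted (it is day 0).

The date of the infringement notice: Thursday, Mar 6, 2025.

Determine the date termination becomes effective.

The last day of the cure period: 25 calendar days after Mar 6, 2025 is Mar 31, 2025.
Adding 49 calendar days to Mar 31, 2025 gives May 19, 2025, which is the last day of the standstill period.
Adding 21 calendar days to May 19, 2025 gives Jun 9, 2025, which is the date termination becomes effective.

Jun 9, 2025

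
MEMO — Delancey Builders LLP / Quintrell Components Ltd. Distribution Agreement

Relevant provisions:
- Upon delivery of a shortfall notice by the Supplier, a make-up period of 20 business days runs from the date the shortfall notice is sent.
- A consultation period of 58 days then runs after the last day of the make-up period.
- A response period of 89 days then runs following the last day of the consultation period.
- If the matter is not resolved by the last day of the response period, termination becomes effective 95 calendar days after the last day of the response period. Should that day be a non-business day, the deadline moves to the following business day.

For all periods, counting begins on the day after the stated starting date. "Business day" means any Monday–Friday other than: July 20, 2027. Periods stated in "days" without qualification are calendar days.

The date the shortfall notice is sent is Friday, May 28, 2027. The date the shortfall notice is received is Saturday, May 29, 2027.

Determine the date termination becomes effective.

February 22, 2028

From Friday, May 28, 2027, 20 business days (May 31, Jun 1, Jun 2, Jun 3, …, Jun 23, Jun 24, Jun 25, skipping weekends) brings us to Friday, June 25, 2027, which is the last day of the make-up period.
The last day of the consultation period: June 25, 2027 + 58 days = August 22, 2027.
The last day of the response period: August 22, 2027 + 89 days = November 19, 2027.
The date termination becomes effective: 95 calendar days after November 19, 2027 is February 22, 2028. February 22, 2028 is a Tuesday and is not a listed holiday, so no roll-forward applies.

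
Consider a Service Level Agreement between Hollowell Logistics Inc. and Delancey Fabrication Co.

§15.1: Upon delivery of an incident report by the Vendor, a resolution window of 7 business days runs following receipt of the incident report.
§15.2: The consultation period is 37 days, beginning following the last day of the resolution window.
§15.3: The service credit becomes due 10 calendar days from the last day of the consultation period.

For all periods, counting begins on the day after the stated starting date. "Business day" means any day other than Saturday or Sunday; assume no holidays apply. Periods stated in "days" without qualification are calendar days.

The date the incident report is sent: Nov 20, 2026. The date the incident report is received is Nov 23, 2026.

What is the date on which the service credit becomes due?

The last day of the resolution window: 7 business days after Monday, Nov 23, 2026, skipping weekends — Nov 24, Nov 25, Nov 26, Nov 27, Nov 30, Dec 1, Dec 2 — lands on Wednesday, Dec 2, 2026.
The last day of the consultation period: Dec 2, 2026 + 37 days = Jan 8, 2027.
The date on which the service credit becomes due: Jan 8, 2027 + 10 days = Jan 18, 2027.

Jan 18, 2027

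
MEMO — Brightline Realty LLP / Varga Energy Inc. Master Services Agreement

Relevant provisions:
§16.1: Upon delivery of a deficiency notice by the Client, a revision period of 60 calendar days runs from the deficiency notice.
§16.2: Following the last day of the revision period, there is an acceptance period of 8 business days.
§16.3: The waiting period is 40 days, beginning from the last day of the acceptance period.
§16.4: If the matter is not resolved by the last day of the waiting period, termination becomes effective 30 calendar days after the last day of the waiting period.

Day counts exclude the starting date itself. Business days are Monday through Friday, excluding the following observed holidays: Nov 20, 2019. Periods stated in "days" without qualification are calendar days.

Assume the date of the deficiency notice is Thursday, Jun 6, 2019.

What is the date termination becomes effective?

The last day of the revision period: 60 calendar days after Jun 6, 2019 is Aug 5, 2019.
The last day of the acceptance period: counting 8 business days from Monday, Aug 5, 2019 (Aug 6, Aug 7, Aug 8, Aug 9, Aug 12, Aug 13, Aug 14, Aug 15, skipping weekends) reaches Thursday, Aug 15, 2019.
The last day of the waiting period: Aug 15, 2019 + 40 days = Sep 24, 2019.
The date termination becomes effective: 30 calendar days after Sep 24, 2019 is Oct 24, 2019.

Oct 24, 2019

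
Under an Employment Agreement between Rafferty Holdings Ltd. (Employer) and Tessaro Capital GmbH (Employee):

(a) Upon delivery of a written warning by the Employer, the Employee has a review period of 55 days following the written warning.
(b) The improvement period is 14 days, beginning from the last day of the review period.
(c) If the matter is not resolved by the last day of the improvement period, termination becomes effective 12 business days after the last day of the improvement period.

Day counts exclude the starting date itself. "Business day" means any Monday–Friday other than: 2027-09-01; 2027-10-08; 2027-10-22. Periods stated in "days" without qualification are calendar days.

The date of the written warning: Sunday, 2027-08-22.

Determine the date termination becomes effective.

Adding 55 calendar days to 2027-08-22 gives 2027-10-16, which is the last day of the review period.
Adding 14 calendar days to 2027-10-16 gives 2027-10-30, which is the last day of the improvement period.
The date termination becomes effective: counting 12 business days from Saturday, 2027-10-30 (Nov 1, Nov 2, Nov 3, Nov 4, …, Nov 12, Nov 15, Nov 16, skipping weekends) reaches Tuesday, 2027-11-16.

2027-11-16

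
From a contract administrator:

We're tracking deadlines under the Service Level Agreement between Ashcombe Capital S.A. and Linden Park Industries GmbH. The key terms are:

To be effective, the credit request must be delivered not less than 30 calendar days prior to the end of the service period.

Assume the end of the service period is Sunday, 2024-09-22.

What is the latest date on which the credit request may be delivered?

2024-08-23

2024-09-22 minus 30 days is 2024-08-23.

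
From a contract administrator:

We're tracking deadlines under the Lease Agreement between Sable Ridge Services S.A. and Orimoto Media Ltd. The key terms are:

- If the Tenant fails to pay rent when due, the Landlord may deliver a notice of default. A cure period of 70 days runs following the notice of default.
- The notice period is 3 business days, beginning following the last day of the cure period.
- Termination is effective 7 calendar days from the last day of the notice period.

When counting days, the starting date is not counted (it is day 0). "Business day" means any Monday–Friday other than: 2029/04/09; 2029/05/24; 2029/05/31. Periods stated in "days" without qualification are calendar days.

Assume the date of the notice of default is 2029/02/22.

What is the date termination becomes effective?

The last day of the cure period: 70 calendar days after 2029/02/22 is 2029/05/03.
The last day of the notice period: 3 business days after Thursday, 2029/05/03, skipping weekends — May 4, May 7, May 8 — lands on Tuesday, 2029/05/08.
Adding 7 calendar days to 2029/05/08 gives 2029/05/15, which is the date termination becomes effective.

2029/05/15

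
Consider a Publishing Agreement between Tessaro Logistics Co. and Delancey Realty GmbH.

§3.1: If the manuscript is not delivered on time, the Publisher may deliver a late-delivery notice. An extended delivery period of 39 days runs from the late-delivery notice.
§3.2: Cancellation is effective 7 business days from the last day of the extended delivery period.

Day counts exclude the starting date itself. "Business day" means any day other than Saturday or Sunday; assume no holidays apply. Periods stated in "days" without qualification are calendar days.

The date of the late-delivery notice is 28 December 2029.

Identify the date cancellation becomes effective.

Adding 39 calendar days to 28 December 2029 gives 5 February 2030, which is the last day of the extended delivery period.
From Tuesday, 5 February 2030, 7 business days (Feb 6, Feb 7, Feb 8, Feb 11, Feb 12, Feb 13, Feb 14, skipping weekends) brings us to Thursday, 14 February 2030, which is the date cancellation becomes effective.

14 February 2030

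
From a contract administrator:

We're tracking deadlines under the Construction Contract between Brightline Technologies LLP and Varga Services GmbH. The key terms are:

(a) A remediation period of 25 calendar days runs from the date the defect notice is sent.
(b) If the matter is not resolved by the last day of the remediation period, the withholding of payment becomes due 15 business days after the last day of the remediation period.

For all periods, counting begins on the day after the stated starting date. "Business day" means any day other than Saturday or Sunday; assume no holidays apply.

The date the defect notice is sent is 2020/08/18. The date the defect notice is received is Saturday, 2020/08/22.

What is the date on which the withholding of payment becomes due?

2020/10/02

Adding 25 calendar days to 2020/08/18 gives 2020/09/12, which is the last day of the remediation period.
The date on which the withholding of payment becomes due: 15 business days after Saturday, 2020/09/12, skipping weekends — Sep 14, Sep 15, Sep 16, Sep 17, …, Sep 30, Oct 1, Oct 2 — lands on Friday, 2020/10/02.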